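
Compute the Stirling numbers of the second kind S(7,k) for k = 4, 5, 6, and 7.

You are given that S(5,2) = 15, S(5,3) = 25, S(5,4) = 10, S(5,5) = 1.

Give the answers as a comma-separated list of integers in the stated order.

350, 140, 21, 1

i=6: T(6,3)=15+3·25=90 | T(6,4)=25+4·10=65 | T(6,5)=10+5·1=15 | T(6,6)=1+6·0=1
i=7: T(7,4)=90+4·65=350 | T(7,5)=65+5·15=140 | T(7,6)=15+6·1=21 | T(7,7)=1+7·0=1
Read S(7,4) = 350, S(7,5) = 140, S(7,6) = 21, S(7,7) = 1.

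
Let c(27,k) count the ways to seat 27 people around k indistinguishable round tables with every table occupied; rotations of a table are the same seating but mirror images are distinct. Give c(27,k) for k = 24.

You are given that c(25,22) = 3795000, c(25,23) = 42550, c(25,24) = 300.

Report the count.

r26: T_26,23=25×42550+3795000=4858750; T_26,24=25×300+42550=50050
r27: T_27,24=26×50050+4858750=6160050
Read c(27,24) = 6160050.

6160050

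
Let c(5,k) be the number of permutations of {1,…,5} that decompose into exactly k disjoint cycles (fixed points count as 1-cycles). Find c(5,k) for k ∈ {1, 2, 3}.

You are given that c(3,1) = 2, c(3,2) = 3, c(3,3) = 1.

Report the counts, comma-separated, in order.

24, 50, 35

@4  (4,1):2·3+0→6, (4,2):3·3+2→11, (4,3):1·3+3→6
@5  (5,1):6·4+0→24, (5,2):11·4+6→50, (5,3):6·4+11→35
Read c(5,1) = 24, c(5,2) = 50, c(5,3) = 35.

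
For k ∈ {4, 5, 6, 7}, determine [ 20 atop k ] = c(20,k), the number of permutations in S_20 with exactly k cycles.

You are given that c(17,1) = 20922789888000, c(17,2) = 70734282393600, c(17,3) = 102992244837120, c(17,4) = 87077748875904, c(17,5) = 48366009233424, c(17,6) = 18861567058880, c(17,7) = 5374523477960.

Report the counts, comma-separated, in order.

610116075740491776, 371384787345228000, 161429736530118960, 52260903362512720

i=18: T(18,2)=20922789888000+17·70734282393600=1223405590579200 | T(18,3)=70734282393600+17·102992244837120=1821602444624640 | T(18,4)=102992244837120+17·87077748875904=1583313975727488 | T(18,5)=87077748875904+17·48366009233424=909299905844112 | T(18,6)=48366009233424+17·18861567058880=369012649234384 | T(18,7)=18861567058880+17·5374523477960=110228466184200
i=19: T(19,3)=1223405590579200+18·1821602444624640=34012249593822720 | T(19,4)=1821602444624640+18·1583313975727488=30321254007719424 | T(19,5)=1583313975727488+18·909299905844112=17950712280921504 | T(19,6)=909299905844112+18·369012649234384=7551527592063024 | T(19,7)=369012649234384+18·110228466184200=2353125040549984
i=20: T(20,4)=34012249593822720+19·30321254007719424=610116075740491776 | T(20,5)=30321254007719424+19·17950712280921504=371384787345228000 | T(20,6)=17950712280921504+19·7551527592063024=161429736530118960 | T(20,7)=7551527592063024+19·2353125040549984=52260903362512720
Read c(20,4) = 610116075740491776, c(20,5) = 371384787345228000, c(20,6) = 161429736530118960, c(20,7) = 52260903362512720.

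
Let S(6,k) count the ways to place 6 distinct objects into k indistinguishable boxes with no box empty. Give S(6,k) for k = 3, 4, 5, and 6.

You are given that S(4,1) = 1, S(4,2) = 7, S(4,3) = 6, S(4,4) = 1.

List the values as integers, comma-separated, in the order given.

90, 65, 15, 1

r5: T_5,2=2×7+1=15; T_5,3=3×6+7=25; T_5,4=4×1+6=10; T_5,5=5×0+1=1
r6: T_6,3=3×25+15=90; T_6,4=4×10+25=65; T_6,5=5×1+10=15; T_6,6=6×0+1=1
Read S(6,3) = 90, S(6,4) = 65, S(6,5) = 15, S(6,6) = 1.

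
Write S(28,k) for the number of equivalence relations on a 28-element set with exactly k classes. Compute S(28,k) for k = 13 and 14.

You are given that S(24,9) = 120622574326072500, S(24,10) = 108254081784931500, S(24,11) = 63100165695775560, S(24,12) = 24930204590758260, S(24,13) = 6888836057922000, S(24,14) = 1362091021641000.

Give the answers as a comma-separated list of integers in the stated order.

451512851236272407400, 148782988064375309400

r25: T_25,10=10×108254081784931500+120622574326072500=1203163392175387500; T_25,11=11×63100165695775560+108254081784931500=802355904438462660; T_25,12=12×24930204590758260+63100165695775560=362262620784874680; T_25,13=13×6888836057922000+24930204590758260=114485073343744260; T_25,14=14×1362091021641000+6888836057922000=25958110360896000
r26: T_26,11=11×802355904438462660+1203163392175387500=10029078340998476760; T_26,12=12×362262620784874680+802355904438462660=5149507353856958820; T_26,13=13×114485073343744260+362262620784874680=1850568574253550060; T_26,14=14×25958110360896000+114485073343744260=477898618396288260
r27: T_27,12=12×5149507353856958820+10029078340998476760=71823166587281982600; T_27,13=13×1850568574253550060+5149507353856958820=29206898819153109600; T_27,14=14×477898618396288260+1850568574253550060=8541149231801585700
r28: T_28,13=13×29206898819153109600+71823166587281982600=451512851236272407400; T_28,14=14×8541149231801585700+29206898819153109600=148782988064375309400
Read S(28,13) = 451512851236272407400, S(28,14) = 148782988064375309400.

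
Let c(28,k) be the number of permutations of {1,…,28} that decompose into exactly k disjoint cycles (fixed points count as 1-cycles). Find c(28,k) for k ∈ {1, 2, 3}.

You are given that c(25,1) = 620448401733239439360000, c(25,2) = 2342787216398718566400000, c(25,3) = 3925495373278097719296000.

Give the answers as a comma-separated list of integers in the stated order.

10888869450418352160768000000, 42373564558110787183902720000, 73689668464006010184007680000

[26] T[26,1]:25*620448401733239439360000+0=15511210043330985984000000 · T[26,2]:25*2342787216398718566400000+620448401733239439360000=59190128811701203599360000 · T[26,3]:25*3925495373278097719296000+2342787216398718566400000=100480171548351161548800000
[27] T[27,1]:26*15511210043330985984000000+0=403291461126605635584000000 · T[27,2]:26*59190128811701203599360000+15511210043330985984000000=1554454559147562279567360000 · T[27,3]:26*100480171548351161548800000+59190128811701203599360000=2671674589068831403868160000
[28] T[28,1]:27*403291461126605635584000000+0=10888869450418352160768000000 · T[28,2]:27*1554454559147562279567360000+403291461126605635584000000=42373564558110787183902720000 · T[28,3]:27*2671674589068831403868160000+1554454559147562279567360000=73689668464006010184007680000
Read c(28,1) = 10888869450418352160768000000, c(28,2) = 42373564558110787183902720000, c(28,3) = 73689668464006010184007680000.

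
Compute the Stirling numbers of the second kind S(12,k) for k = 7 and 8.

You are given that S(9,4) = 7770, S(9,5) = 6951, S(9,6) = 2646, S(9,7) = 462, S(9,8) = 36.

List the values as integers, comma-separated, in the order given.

627396, 159027

@10  (10,5):6951·5+7770→42525, (10,6):2646·6+6951→22827, (10,7):462·7+2646→5880, (10,8):36·8+462→750
@11  (11,6):22827·6+42525→179487, (11,7):5880·7+22827→63987, (11,8):750·8+5880→11880
@12  (12,7):63987·7+179487→627396, (12,8):11880·8+63987→159027
Read S(12,7) = 627396, S(12,8) = 159027.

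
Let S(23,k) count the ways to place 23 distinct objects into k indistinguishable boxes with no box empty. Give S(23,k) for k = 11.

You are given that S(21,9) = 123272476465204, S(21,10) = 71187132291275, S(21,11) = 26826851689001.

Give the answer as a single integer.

4864251308951100

[22] T[22,10]:10*71187132291275+123272476465204=835143799377954 · T[22,11]:11*26826851689001+71187132291275=366282500870286
[23] T[23,11]:11*366282500870286+835143799377954=4864251308951100
Read S(23,11) = 4864251308951100.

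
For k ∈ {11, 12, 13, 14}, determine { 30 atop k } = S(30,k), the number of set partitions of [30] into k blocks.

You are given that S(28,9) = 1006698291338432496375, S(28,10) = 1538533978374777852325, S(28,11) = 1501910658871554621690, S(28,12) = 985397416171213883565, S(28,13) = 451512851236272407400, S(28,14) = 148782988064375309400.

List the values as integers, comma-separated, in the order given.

r29: T_29,10=10×1538533978374777852325+1006698291338432496375=16392038075086211019625; T_29,11=11×1501910658871554621690+1538533978374777852325=18059551225961878690915; T_29,12=12×985397416171213883565+1501910658871554621690=13326679652926121224470; T_29,13=13×451512851236272407400+985397416171213883565=6855064482242755179765; T_29,14=14×148782988064375309400+451512851236272407400=2534474684137526739000
r30: T_30,11=11×18059551225961878690915+16392038075086211019625=215047101560666876619690; T_30,12=12×13326679652926121224470+18059551225961878690915=177979707061075333384555; T_30,13=13×6855064482242755179765+13326679652926121224470=102442517922081938561415; T_30,14=14×2534474684137526739000+6855064482242755179765=42337710060168129525765
Read S(30,11) = 215047101560666876619690, S(30,12) = 177979707061075333384555, S(30,13) = 102442517922081938561415, S(30,14) = 42337710060168129525765.

215047101560666876619690, 177979707061075333384555, 102442517922081938561415, 42337710060168129525765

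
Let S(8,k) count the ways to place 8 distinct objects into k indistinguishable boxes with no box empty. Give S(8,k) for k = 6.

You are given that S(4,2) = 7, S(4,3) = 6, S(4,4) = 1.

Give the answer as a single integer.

@5  (5,3):6·3+7→25, (5,4):1·4+6→10, (5,5):0·5+1→1
@6  (6,4):10·4+25→65, (6,5):1·5+10→15, (6,6):0·6+1→1
@7  (7,5):15·5+65→140, (7,6):1·6+15→21
@8  (8,6):21·6+140→266
Read S(8,6) = 266.

266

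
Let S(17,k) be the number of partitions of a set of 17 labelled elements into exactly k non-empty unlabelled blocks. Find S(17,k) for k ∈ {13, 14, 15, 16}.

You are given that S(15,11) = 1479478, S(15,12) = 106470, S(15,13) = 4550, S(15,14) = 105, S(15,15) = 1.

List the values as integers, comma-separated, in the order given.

row 16: T[16][12]=12·106470+1479478=2757118  T[16][13]=13·4550+106470=165620  T[16][14]=14·105+4550=6020  T[16][15]=15·1+105=120  T[16][16]=16·0+1=1
row 17: T[17][13]=13·165620+2757118=4910178  T[17][14]=14·6020+165620=249900  T[17][15]=15·120+6020=7820  T[17][16]=16·1+120=136
Read S(17,13) = 4910178, S(17,14) = 249900, S(17,15) = 7820, S(17,16) = 136.

4910178, 249900, 7820, 136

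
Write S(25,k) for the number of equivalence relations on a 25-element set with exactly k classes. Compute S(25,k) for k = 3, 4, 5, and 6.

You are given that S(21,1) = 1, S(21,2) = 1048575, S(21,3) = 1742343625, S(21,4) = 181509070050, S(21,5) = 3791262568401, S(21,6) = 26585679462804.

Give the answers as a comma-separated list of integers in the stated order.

i=22: T(22,1)=0+1·1=1 | T(22,2)=1+2·1048575=2097151 | T(22,3)=1048575+3·1742343625=5228079450 | T(22,4)=1742343625+4·181509070050=727778623825 | T(22,5)=181509070050+5·3791262568401=19137821912055 | T(22,6)=3791262568401+6·26585679462804=163305339345225
i=23: T(23,1)=0+1·1=1 | T(23,2)=1+2·2097151=4194303 | T(23,3)=2097151+3·5228079450=15686335501 | T(23,4)=5228079450+4·727778623825=2916342574750 | T(23,5)=727778623825+5·19137821912055=96416888184100 | T(23,6)=19137821912055+6·163305339345225=998969857983405
i=24: T(24,2)=1+2·4194303=8388607 | T(24,3)=4194303+3·15686335501=47063200806 | T(24,4)=15686335501+4·2916342574750=11681056634501 | T(24,5)=2916342574750+5·96416888184100=485000783495250 | T(24,6)=96416888184100+6·998969857983405=6090236036084530
i=25: T(25,3)=8388607+3·47063200806=141197991025 | T(25,4)=47063200806+4·11681056634501=46771289738810 | T(25,5)=11681056634501+5·485000783495250=2436684974110751 | T(25,6)=485000783495250+6·6090236036084530=37026417000002430
Read S(25,3) = 141197991025, S(25,4) = 46771289738810, S(25,5) = 2436684974110751, S(25,6) = 37026417000002430.

141197991025, 46771289738810, 2436684974110751, 37026417000002430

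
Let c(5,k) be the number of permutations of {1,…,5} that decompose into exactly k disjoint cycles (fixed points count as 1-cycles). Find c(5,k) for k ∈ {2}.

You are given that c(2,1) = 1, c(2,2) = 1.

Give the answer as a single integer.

@3  (3,1):1·2+0→2, (3,2):1·2+1→3
@4  (4,1):2·3+0→6, (4,2):3·3+2→11
@5  (5,2):11·4+6→50
Read c(5,2) = 50.

50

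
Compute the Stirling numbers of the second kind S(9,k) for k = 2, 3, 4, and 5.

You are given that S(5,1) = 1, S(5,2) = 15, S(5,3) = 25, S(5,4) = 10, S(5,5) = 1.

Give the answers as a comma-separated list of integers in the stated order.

255, 3025, 7770, 6951

r6: T_6,1=1×1+0=1; T_6,2=2×15+1=31; T_6,3=3×25+15=90; T_6,4=4×10+25=65; T_6,5=5×1+10=15
r7: T_7,1=1×1+0=1; T_7,2=2×31+1=63; T_7,3=3×90+31=301; T_7,4=4×65+90=350; T_7,5=5×15+65=140
r8: T_8,1=1×1+0=1; T_8,2=2×63+1=127; T_8,3=3×301+63=966; T_8,4=4×350+301=1701; T_8,5=5×140+350=1050
r9: T_9,2=2×127+1=255; T_9,3=3×966+127=3025; T_9,4=4×1701+966=7770; T_9,5=5×1050+1701=6951
Read S(9,2) = 255, S(9,3) = 3025, S(9,4) = 7770, S(9,5) = 6951.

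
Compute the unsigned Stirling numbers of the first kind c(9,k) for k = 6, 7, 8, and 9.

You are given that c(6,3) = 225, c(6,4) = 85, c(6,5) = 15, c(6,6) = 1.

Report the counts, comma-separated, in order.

4536, 546, 36, 1

r7: T_7,4=6×85+225=735; T_7,5=6×15+85=175; T_7,6=6×1+15=21; T_7,7=6×0+1=1
r8: T_8,5=7×175+735=1960; T_8,6=7×21+175=322; T_8,7=7×1+21=28; T_8,8=7×0+1=1
r9: T_9,6=8×322+1960=4536; T_9,7=8×28+322=546; T_9,8=8×1+28=36; T_9,9=8×0+1=1
Read c(9,6) = 4536, c(9,7) = 546, c(9,8) = 36, c(9,9) = 1.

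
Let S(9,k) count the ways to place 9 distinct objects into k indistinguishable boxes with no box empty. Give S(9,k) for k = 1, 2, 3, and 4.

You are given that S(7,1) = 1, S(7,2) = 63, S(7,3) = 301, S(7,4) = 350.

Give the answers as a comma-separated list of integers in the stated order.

r8: T_8,1=1×1+0=1; T_8,2=2×63+1=127; T_8,3=3×301+63=966; T_8,4=4×350+301=1701
r9: T_9,1=1×1+0=1; T_9,2=2×127+1=255; T_9,3=3×966+127=3025; T_9,4=4×1701+966=7770
Read S(9,1) = 1, S(9,2) = 255, S(9,3) = 3025, S(9,4) = 7770.

1, 255, 3025, 7770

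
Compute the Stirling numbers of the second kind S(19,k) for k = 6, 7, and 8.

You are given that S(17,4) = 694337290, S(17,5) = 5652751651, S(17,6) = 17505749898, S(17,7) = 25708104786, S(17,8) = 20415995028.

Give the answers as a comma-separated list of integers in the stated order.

693081601779, 1492924634839, 1709751003480

r18: T_18,5=5×5652751651+694337290=28958095545; T_18,6=6×17505749898+5652751651=110687251039; T_18,7=7×25708104786+17505749898=197462483400; T_18,8=8×20415995028+25708104786=189036065010
r19: T_19,6=6×110687251039+28958095545=693081601779; T_19,7=7×197462483400+110687251039=1492924634839; T_19,8=8×189036065010+197462483400=1709751003480
Read S(19,6) = 693081601779, S(19,7) = 1492924634839, S(19,8) = 1709751003480.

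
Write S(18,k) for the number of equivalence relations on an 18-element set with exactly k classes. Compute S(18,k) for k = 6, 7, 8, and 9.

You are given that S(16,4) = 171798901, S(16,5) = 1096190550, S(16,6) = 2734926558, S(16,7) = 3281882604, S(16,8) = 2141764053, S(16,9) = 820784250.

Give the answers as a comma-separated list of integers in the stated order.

[17] T[17,5]:5*1096190550+171798901=5652751651 · T[17,6]:6*2734926558+1096190550=17505749898 · T[17,7]:7*3281882604+2734926558=25708104786 · T[17,8]:8*2141764053+3281882604=20415995028 · T[17,9]:9*820784250+2141764053=9528822303
[18] T[18,6]:6*17505749898+5652751651=110687251039 · T[18,7]:7*25708104786+17505749898=197462483400 · T[18,8]:8*20415995028+25708104786=189036065010 · T[18,9]:9*9528822303+20415995028=106175395755
Read S(18,6) = 110687251039, S(18,7) = 197462483400, S(18,8) = 189036065010, S(18,9) = 106175395755.

110687251039, 197462483400, 189036065010, 106175395755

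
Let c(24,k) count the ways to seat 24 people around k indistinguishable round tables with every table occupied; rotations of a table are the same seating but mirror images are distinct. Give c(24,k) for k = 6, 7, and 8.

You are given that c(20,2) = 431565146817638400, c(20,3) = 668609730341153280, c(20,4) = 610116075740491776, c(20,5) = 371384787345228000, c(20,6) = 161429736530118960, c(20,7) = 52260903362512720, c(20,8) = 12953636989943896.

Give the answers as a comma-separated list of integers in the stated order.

50779532534302850198976, 18588776355051949776576, 5304713715525445812976

[21] T[21,3]:20*668609730341153280+431565146817638400=13803759753640704000 · T[21,4]:20*610116075740491776+668609730341153280=12870931245150988800 · T[21,5]:20*371384787345228000+610116075740491776=8037811822645051776 · T[21,6]:20*161429736530118960+371384787345228000=3599979517947607200 · T[21,7]:20*52260903362512720+161429736530118960=1206647803780373360 · T[21,8]:20*12953636989943896+52260903362512720=311333643161390640
[22] T[22,4]:21*12870931245150988800+13803759753640704000=284093315901811468800 · T[22,5]:21*8037811822645051776+12870931245150988800=181664979520697076096 · T[22,6]:21*3599979517947607200+8037811822645051776=83637381699544802976 · T[22,7]:21*1206647803780373360+3599979517947607200=28939583397335447760 · T[22,8]:21*311333643161390640+1206647803780373360=7744654310169576800
[23] T[23,5]:22*181664979520697076096+284093315901811468800=4280722865357147142912 · T[23,6]:22*83637381699544802976+181664979520697076096=2021687376910682741568 · T[23,7]:22*28939583397335447760+83637381699544802976=720308216440924653696 · T[23,8]:22*7744654310169576800+28939583397335447760=199321978221066137360
[24] T[24,6]:23*2021687376910682741568+4280722865357147142912=50779532534302850198976 · T[24,7]:23*720308216440924653696+2021687376910682741568=18588776355051949776576 · T[24,8]:23*199321978221066137360+720308216440924653696=5304713715525445812976
Read c(24,6) = 50779532534302850198976, c(24,7) = 18588776355051949776576, c(24,8) = 5304713715525445812976.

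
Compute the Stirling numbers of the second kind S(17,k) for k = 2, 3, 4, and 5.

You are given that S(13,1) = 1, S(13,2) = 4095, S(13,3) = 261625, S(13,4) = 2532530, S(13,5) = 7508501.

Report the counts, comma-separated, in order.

r14: T_14,1=1×1+0=1; T_14,2=2×4095+1=8191; T_14,3=3×261625+4095=788970; T_14,4=4×2532530+261625=10391745; T_14,5=5×7508501+2532530=40075035
r15: T_15,1=1×1+0=1; T_15,2=2×8191+1=16383; T_15,3=3×788970+8191=2375101; T_15,4=4×10391745+788970=42355950; T_15,5=5×40075035+10391745=210766920
r16: T_16,1=1×1+0=1; T_16,2=2×16383+1=32767; T_16,3=3×2375101+16383=7141686; T_16,4=4×42355950+2375101=171798901; T_16,5=5×210766920+42355950=1096190550
r17: T_17,2=2×32767+1=65535; T_17,3=3×7141686+32767=21457825; T_17,4=4×171798901+7141686=694337290; T_17,5=5×1096190550+171798901=5652751651
Read S(17,2) = 65535, S(17,3) = 21457825, S(17,4) = 694337290, S(17,5) = 5652751651.

65535, 21457825, 694337290, 5652751651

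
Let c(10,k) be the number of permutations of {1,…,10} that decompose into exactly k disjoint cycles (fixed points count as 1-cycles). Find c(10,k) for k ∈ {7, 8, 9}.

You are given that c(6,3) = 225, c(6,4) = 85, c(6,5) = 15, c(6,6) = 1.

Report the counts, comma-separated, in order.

9450, 870, 45

[7] T[7,4]:6*85+225=735 · T[7,5]:6*15+85=175 · T[7,6]:6*1+15=21 · T[7,7]:6*0+1=1
[8] T[8,5]:7*175+735=1960 · T[8,6]:7*21+175=322 · T[8,7]:7*1+21=28 · T[8,8]:7*0+1=1
[9] T[9,6]:8*322+1960=4536 · T[9,7]:8*28+322=546 · T[9,8]:8*1+28=36 · T[9,9]:8*0+1=1
[10] T[10,7]:9*546+4536=9450 · T[10,8]:9*36+546=870 · T[10,9]:9*1+36=45
Read c(10,7) = 9450, c(10,8) = 870, c(10,9) = 45.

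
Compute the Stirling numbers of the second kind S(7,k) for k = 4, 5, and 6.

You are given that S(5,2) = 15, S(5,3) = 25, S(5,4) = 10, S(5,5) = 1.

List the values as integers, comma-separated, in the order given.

i=6: T(6,3)=15+3·25=90 | T(6,4)=25+4·10=65 | T(6,5)=10+5·1=15 | T(6,6)=1+6·0=1
i=7: T(7,4)=90+4·65=350 | T(7,5)=65+5·15=140 | T(7,6)=15+6·1=21
Read S(7,4) = 350, S(7,5) = 140, S(7,6) = 21.

350, 140, 21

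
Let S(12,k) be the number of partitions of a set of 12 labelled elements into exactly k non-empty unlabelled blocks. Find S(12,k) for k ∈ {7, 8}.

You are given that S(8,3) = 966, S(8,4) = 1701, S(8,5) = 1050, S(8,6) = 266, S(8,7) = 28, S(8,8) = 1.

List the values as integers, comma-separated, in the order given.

627396, 159027

@9  (9,4):1701·4+966→7770, (9,5):1050·5+1701→6951, (9,6):266·6+1050→2646, (9,7):28·7+266→462, (9,8):1·8+28→36
@10  (10,5):6951·5+7770→42525, (10,6):2646·6+6951→22827, (10,7):462·7+2646→5880, (10,8):36·8+462→750
@11  (11,6):22827·6+42525→179487, (11,7):5880·7+22827→63987, (11,8):750·8+5880→11880
@12  (12,7):63987·7+179487→627396, (12,8):11880·8+63987→159027
Read S(12,7) = 627396, S(12,8) = 159027.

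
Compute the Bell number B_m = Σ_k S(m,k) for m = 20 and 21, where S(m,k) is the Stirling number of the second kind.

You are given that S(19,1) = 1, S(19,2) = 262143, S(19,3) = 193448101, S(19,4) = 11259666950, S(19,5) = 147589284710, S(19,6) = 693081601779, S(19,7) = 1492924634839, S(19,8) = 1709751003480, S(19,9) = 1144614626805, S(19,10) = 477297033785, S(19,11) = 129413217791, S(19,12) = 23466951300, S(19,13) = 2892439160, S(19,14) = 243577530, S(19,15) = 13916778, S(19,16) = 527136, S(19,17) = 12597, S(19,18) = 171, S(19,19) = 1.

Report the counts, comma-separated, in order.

51724158235372, 474869816156751

r20: T_20,1=1×1+0=1; T_20,2=2×262143+1=524287; T_20,3=3×193448101+262143=580606446; T_20,4=4×11259666950+193448101=45232115901; T_20,5=5×147589284710+11259666950=749206090500; T_20,6=6×693081601779+147589284710=4306078895384; T_20,7=7×1492924634839+693081601779=11143554045652; T_20,8=8×1709751003480+1492924634839=15170932662679; T_20,9=9×1144614626805+1709751003480=12011282644725; T_20,10=10×477297033785+1144614626805=5917584964655; T_20,11=11×129413217791+477297033785=1900842429486; T_20,12=12×23466951300+129413217791=411016633391; T_20,13=13×2892439160+23466951300=61068660380; T_20,14=14×243577530+2892439160=6302524580; T_20,15=15×13916778+243577530=452329200; T_20,16=16×527136+13916778=22350954; T_20,17=17×12597+527136=741285; T_20,18=18×171+12597=15675; T_20,19=19×1+171=190; T_20,20=20×0+1=1
r21: T_21,1=1×1+0=1; T_21,2=2×524287+1=1048575; T_21,3=3×580606446+524287=1742343625; T_21,4=4×45232115901+580606446=181509070050; T_21,5=5×749206090500+45232115901=3791262568401; T_21,6=6×4306078895384+749206090500=26585679462804; T_21,7=7×11143554045652+4306078895384=82310957214948; T_21,8=8×15170932662679+11143554045652=132511015347084; T_21,9=9×12011282644725+15170932662679=123272476465204; T_21,10=10×5917584964655+12011282644725=71187132291275; T_21,11=11×1900842429486+5917584964655=26826851689001; T_21,12=12×411016633391+1900842429486=6833042030178; T_21,13=13×61068660380+411016633391=1204909218331; T_21,14=14×6302524580+61068660380=149304004500; T_21,15=15×452329200+6302524580=13087462580; T_21,16=16×22350954+452329200=809944464; T_21,17=17×741285+22350954=34952799; T_21,18=18×15675+741285=1023435; T_21,19=19×190+15675=19285; T_21,20=20×1+190=210; T_21,21=21×0+1=1
B_20 = ΣS(20,k) = 1+524287+580606446+45232115901+749206090500+4306078895384+11143554045652+15170932662679+12011282644725+5917584964655+1900842429486+411016633391+61068660380+6302524580+452329200+22350954+741285+15675+190+1 = 51724158235372
B_21 = ΣS(21,k) = 1+1048575+1742343625+181509070050+3791262568401+26585679462804+82310957214948+132511015347084+123272476465204+71187132291275+26826851689001+6833042030178+1204909218331+149304004500+13087462580+809944464+34952799+1023435+19285+210+1 = 474869816156751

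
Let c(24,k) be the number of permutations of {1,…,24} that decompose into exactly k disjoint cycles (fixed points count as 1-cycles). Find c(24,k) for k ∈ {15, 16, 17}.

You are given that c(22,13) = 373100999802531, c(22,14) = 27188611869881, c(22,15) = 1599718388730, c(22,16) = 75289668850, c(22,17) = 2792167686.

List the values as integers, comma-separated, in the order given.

@23  (23,14):27188611869881·22+373100999802531→971250460939913, (23,15):1599718388730·22+27188611869881→62382416421941, (23,16):75289668850·22+1599718388730→3256091103430, (23,17):2792167686·22+75289668850→136717357942
@24  (24,15):62382416421941·23+971250460939913→2406046038644556, (24,16):3256091103430·23+62382416421941→137272511800831, (24,17):136717357942·23+3256091103430→6400590336096
Read c(24,15) = 2406046038644556, c(24,16) = 137272511800831, c(24,17) = 6400590336096.

2406046038644556, 137272511800831, 6400590336096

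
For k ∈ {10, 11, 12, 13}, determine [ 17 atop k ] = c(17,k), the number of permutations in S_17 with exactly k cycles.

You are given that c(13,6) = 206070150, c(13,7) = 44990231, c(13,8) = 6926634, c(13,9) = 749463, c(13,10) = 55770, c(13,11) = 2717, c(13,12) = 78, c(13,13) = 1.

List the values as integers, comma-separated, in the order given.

23057159840, 2185031420, 156952432, 8394022

r14: T_14,7=13×44990231+206070150=790943153; T_14,8=13×6926634+44990231=135036473; T_14,9=13×749463+6926634=16669653; T_14,10=13×55770+749463=1474473; T_14,11=13×2717+55770=91091; T_14,12=13×78+2717=3731; T_14,13=13×1+78=91
r15: T_15,8=14×135036473+790943153=2681453775; T_15,9=14×16669653+135036473=368411615; T_15,10=14×1474473+16669653=37312275; T_15,11=14×91091+1474473=2749747; T_15,12=14×3731+91091=143325; T_15,13=14×91+3731=5005
r16: T_16,9=15×368411615+2681453775=8207628000; T_16,10=15×37312275+368411615=928095740; T_16,11=15×2749747+37312275=78558480; T_16,12=15×143325+2749747=4899622; T_16,13=15×5005+143325=218400
r17: T_17,10=16×928095740+8207628000=23057159840; T_17,11=16×78558480+928095740=2185031420; T_17,12=16×4899622+78558480=156952432; T_17,13=16×218400+4899622=8394022
Read c(17,10) = 23057159840, c(17,11) = 2185031420, c(17,12) = 156952432, c(17,13) = 8394022.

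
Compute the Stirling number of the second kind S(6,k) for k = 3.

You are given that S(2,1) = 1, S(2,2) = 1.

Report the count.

90

i=3: T(3,1)=0+1·1=1 | T(3,2)=1+2·1=3 | T(3,3)=1+3·0=1
i=4: T(4,1)=0+1·1=1 | T(4,2)=1+2·3=7 | T(4,3)=3+3·1=6
i=5: T(5,2)=1+2·7=15 | T(5,3)=7+3·6=25
i=6: T(6,3)=15+3·25=90
Read S(6,3) = 90.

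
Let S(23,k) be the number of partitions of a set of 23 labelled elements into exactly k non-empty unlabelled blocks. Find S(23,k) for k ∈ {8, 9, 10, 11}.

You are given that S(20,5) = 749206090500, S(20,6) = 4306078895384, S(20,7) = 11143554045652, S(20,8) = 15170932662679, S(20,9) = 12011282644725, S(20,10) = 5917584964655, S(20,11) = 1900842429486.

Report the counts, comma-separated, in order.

9741955019900400, 12320068811796900, 9593401297313460, 4864251308951100

row 21: T[21][6]=6·4306078895384+749206090500=26585679462804  T[21][7]=7·11143554045652+4306078895384=82310957214948  T[21][8]=8·15170932662679+11143554045652=132511015347084  T[21][9]=9·12011282644725+15170932662679=123272476465204  T[21][10]=10·5917584964655+12011282644725=71187132291275  T[21][11]=11·1900842429486+5917584964655=26826851689001
row 22: T[22][7]=7·82310957214948+26585679462804=602762379967440  T[22][8]=8·132511015347084+82310957214948=1142399079991620  T[22][9]=9·123272476465204+132511015347084=1241963303533920  T[22][10]=10·71187132291275+123272476465204=835143799377954  T[22][11]=11·26826851689001+71187132291275=366282500870286
row 23: T[23][8]=8·1142399079991620+602762379967440=9741955019900400  T[23][9]=9·1241963303533920+1142399079991620=12320068811796900  T[23][10]=10·835143799377954+1241963303533920=9593401297313460  T[23][11]=11·366282500870286+835143799377954=4864251308951100
Read S(23,8) = 9741955019900400, S(23,9) = 12320068811796900, S(23,10) = 9593401297313460, S(23,11) = 4864251308951100.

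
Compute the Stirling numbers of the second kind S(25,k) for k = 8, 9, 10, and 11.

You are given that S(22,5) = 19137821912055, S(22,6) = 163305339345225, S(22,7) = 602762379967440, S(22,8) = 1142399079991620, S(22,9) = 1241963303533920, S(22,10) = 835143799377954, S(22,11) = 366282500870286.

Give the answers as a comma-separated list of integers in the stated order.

690223721118368580, 1167921451092973005, 1203163392175387500, 802355904438462660

row 23: T[23][6]=6·163305339345225+19137821912055=998969857983405  T[23][7]=7·602762379967440+163305339345225=4382641999117305  T[23][8]=8·1142399079991620+602762379967440=9741955019900400  T[23][9]=9·1241963303533920+1142399079991620=12320068811796900  T[23][10]=10·835143799377954+1241963303533920=9593401297313460  T[23][11]=11·366282500870286+835143799377954=4864251308951100
row 24: T[24][7]=7·4382641999117305+998969857983405=31677463851804540  T[24][8]=8·9741955019900400+4382641999117305=82318282158320505  T[24][9]=9·12320068811796900+9741955019900400=120622574326072500  T[24][10]=10·9593401297313460+12320068811796900=108254081784931500  T[24][11]=11·4864251308951100+9593401297313460=63100165695775560
row 25: T[25][8]=8·82318282158320505+31677463851804540=690223721118368580  T[25][9]=9·120622574326072500+82318282158320505=1167921451092973005  T[25][10]=10·108254081784931500+120622574326072500=1203163392175387500  T[25][11]=11·63100165695775560+108254081784931500=802355904438462660
Read S(25,8) = 690223721118368580, S(25,9) = 1167921451092973005, S(25,10) = 1203163392175387500, S(25,11) = 802355904438462660.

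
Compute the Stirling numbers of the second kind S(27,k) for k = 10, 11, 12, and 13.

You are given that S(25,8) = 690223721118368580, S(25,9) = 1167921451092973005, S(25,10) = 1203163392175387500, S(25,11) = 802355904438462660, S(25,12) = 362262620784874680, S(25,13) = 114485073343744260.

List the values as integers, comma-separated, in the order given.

143197070509423605675, 123519417123830092365, 71823166587281982600, 29206898819153109600

@26  (26,9):1167921451092973005·9+690223721118368580→11201516780955125625, (26,10):1203163392175387500·10+1167921451092973005→13199555372846848005, (26,11):802355904438462660·11+1203163392175387500→10029078340998476760, (26,12):362262620784874680·12+802355904438462660→5149507353856958820, (26,13):114485073343744260·13+362262620784874680→1850568574253550060
@27  (27,10):13199555372846848005·10+11201516780955125625→143197070509423605675, (27,11):10029078340998476760·11+13199555372846848005→123519417123830092365, (27,12):5149507353856958820·12+10029078340998476760→71823166587281982600, (27,13):1850568574253550060·13+5149507353856958820→29206898819153109600
Read S(27,10) = 143197070509423605675, S(27,11) = 123519417123830092365, S(27,12) = 71823166587281982600, S(27,13) = 29206898819153109600.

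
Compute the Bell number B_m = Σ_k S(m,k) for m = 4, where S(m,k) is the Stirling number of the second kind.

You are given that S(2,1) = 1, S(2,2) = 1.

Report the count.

15

i=3: T(3,1)=0+1·1=1 | T(3,2)=1+2·1=3 | T(3,3)=1+3·0=1
i=4: T(4,1)=0+1·1=1 | T(4,2)=1+2·3=7 | T(4,3)=3+3·1=6 | T(4,4)=1+4·0=1
B_4 = ΣS(4,k) = 1+7+6+1 = 15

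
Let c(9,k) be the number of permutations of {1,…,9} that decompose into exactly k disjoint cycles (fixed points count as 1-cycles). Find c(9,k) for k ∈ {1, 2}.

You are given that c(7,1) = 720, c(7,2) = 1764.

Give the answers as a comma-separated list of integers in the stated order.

40320, 109584

[8] T[8,1]:7*720+0=5040 · T[8,2]:7*1764+720=13068
[9] T[9,1]:8*5040+0=40320 · T[9,2]:8*13068+5040=109584
Read c(9,1) = 40320, c(9,2) = 109584.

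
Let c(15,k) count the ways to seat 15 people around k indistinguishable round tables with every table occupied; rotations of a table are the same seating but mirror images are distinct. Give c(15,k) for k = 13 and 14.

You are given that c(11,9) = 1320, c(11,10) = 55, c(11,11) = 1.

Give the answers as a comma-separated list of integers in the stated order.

5005, 105

r12: T_12,10=11×55+1320=1925; T_12,11=11×1+55=66; T_12,12=11×0+1=1
r13: T_13,11=12×66+1925=2717; T_13,12=12×1+66=78; T_13,13=12×0+1=1
r14: T_14,12=13×78+2717=3731; T_14,13=13×1+78=91; T_14,14=13×0+1=1
r15: T_15,13=14×91+3731=5005; T_15,14=14×1+91=105
Read c(15,13) = 5005, c(15,14) = 105.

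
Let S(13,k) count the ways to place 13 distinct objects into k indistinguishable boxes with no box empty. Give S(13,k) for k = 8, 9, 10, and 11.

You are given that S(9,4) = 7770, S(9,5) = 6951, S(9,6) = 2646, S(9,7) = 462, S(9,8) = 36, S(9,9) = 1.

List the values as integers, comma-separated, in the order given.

r10: T_10,5=5×6951+7770=42525; T_10,6=6×2646+6951=22827; T_10,7=7×462+2646=5880; T_10,8=8×36+462=750; T_10,9=9×1+36=45; T_10,10=10×0+1=1
r11: T_11,6=6×22827+42525=179487; T_11,7=7×5880+22827=63987; T_11,8=8×750+5880=11880; T_11,9=9×45+750=1155; T_11,10=10×1+45=55; T_11,11=11×0+1=1
r12: T_12,7=7×63987+179487=627396; T_12,8=8×11880+63987=159027; T_12,9=9×1155+11880=22275; T_12,10=10×55+1155=1705; T_12,11=11×1+55=66
r13: T_13,8=8×159027+627396=1899612; T_13,9=9×22275+159027=359502; T_13,10=10×1705+22275=39325; T_13,11=11×66+1705=2431
Read S(13,8) = 1899612, S(13,9) = 359502, S(13,10) = 39325, S(13,11) = 2431.

1899612, 359502, 39325, 2431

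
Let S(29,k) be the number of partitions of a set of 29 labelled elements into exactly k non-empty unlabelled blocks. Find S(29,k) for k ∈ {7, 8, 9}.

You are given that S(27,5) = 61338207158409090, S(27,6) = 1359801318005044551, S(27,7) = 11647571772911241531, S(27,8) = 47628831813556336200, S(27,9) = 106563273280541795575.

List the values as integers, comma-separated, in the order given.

@28  (28,6):1359801318005044551·6+61338207158409090→8220146115188676396, (28,7):11647571772911241531·7+1359801318005044551→82892803728383735268, (28,8):47628831813556336200·8+11647571772911241531→392678226281361931131, (28,9):106563273280541795575·9+47628831813556336200→1006698291338432496375
@29  (29,7):82892803728383735268·7+8220146115188676396→588469772213874823272, (29,8):392678226281361931131·8+82892803728383735268→3224318613979279184316, (29,9):1006698291338432496375·9+392678226281361931131→9452962848327254398506
Read S(29,7) = 588469772213874823272, S(29,8) = 3224318613979279184316, S(29,9) = 9452962848327254398506.

588469772213874823272, 3224318613979279184316, 9452962848327254398506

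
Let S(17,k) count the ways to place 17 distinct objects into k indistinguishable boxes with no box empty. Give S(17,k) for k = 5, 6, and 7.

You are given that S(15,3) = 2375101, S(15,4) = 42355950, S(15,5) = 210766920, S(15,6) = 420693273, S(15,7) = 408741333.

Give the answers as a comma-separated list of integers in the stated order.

5652751651, 17505749898, 25708104786

row 16: T[16][4]=4·42355950+2375101=171798901  T[16][5]=5·210766920+42355950=1096190550  T[16][6]=6·420693273+210766920=2734926558  T[16][7]=7·408741333+420693273=3281882604
row 17: T[17][5]=5·1096190550+171798901=5652751651  T[17][6]=6·2734926558+1096190550=17505749898  T[17][7]=7·3281882604+2734926558=25708104786
Read S(17,5) = 5652751651, S(17,6) = 17505749898, S(17,7) = 25708104786.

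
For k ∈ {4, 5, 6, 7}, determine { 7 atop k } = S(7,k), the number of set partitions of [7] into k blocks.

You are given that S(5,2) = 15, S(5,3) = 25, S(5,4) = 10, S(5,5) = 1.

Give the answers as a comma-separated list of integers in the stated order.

350, 140, 21, 1

row 6: T[6][3]=3·25+15=90  T[6][4]=4·10+25=65  T[6][5]=5·1+10=15  T[6][6]=6·0+1=1
row 7: T[7][4]=4·65+90=350  T[7][5]=5·15+65=140  T[7][6]=6·1+15=21  T[7][7]=7·0+1=1
Read S(7,4) = 350, S(7,5) = 140, S(7,6) = 21, S(7,7) = 1.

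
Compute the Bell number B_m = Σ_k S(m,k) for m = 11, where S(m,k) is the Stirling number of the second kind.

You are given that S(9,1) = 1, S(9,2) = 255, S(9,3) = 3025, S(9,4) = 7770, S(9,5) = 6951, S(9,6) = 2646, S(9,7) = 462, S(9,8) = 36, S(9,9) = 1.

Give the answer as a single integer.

678570

i=10: T(10,1)=0+1·1=1 | T(10,2)=1+2·255=511 | T(10,3)=255+3·3025=9330 | T(10,4)=3025+4·7770=34105 | T(10,5)=7770+5·6951=42525 | T(10,6)=6951+6·2646=22827 | T(10,7)=2646+7·462=5880 | T(10,8)=462+8·36=750 | T(10,9)=36+9·1=45 | T(10,10)=1+10·0=1
i=11: T(11,1)=0+1·1=1 | T(11,2)=1+2·511=1023 | T(11,3)=511+3·9330=28501 | T(11,4)=9330+4·34105=145750 | T(11,5)=34105+5·42525=246730 | T(11,6)=42525+6·22827=179487 | T(11,7)=22827+7·5880=63987 | T(11,8)=5880+8·750=11880 | T(11,9)=750+9·45=1155 | T(11,10)=45+10·1=55 | T(11,11)=1+11·0=1
B_11 = ΣS(11,k) = 1+1023+28501+145750+246730+179487+63987+11880+1155+55+1 = 678570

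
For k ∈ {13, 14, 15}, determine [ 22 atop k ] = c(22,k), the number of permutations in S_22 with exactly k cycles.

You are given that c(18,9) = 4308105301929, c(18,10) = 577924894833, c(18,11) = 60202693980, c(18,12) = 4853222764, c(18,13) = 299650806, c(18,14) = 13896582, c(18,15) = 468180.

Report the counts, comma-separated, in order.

373100999802531, 27188611869881, 1599718388730

[19] T[19,10]:18*577924894833+4308105301929=14710753408923 · T[19,11]:18*60202693980+577924894833=1661573386473 · T[19,12]:18*4853222764+60202693980=147560703732 · T[19,13]:18*299650806+4853222764=10246937272 · T[19,14]:18*13896582+299650806=549789282 · T[19,15]:18*468180+13896582=22323822
[20] T[20,11]:19*1661573386473+14710753408923=46280647751910 · T[20,12]:19*147560703732+1661573386473=4465226757381 · T[20,13]:19*10246937272+147560703732=342252511900 · T[20,14]:19*549789282+10246937272=20692933630 · T[20,15]:19*22323822+549789282=973941900
[21] T[21,12]:20*4465226757381+46280647751910=135585182899530 · T[21,13]:20*342252511900+4465226757381=11310276995381 · T[21,14]:20*20692933630+342252511900=756111184500 · T[21,15]:20*973941900+20692933630=40171771630
[22] T[22,13]:21*11310276995381+135585182899530=373100999802531 · T[22,14]:21*756111184500+11310276995381=27188611869881 · T[22,15]:21*40171771630+756111184500=1599718388730
Read c(22,13) = 373100999802531, c(22,14) = 27188611869881, c(22,15) = 1599718388730.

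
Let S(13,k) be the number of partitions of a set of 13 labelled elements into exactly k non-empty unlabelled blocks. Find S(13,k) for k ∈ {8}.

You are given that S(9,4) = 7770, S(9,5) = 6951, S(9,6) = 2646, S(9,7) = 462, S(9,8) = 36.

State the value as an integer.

i=10: T(10,5)=7770+5·6951=42525 | T(10,6)=6951+6·2646=22827 | T(10,7)=2646+7·462=5880 | T(10,8)=462+8·36=750
i=11: T(11,6)=42525+6·22827=179487 | T(11,7)=22827+7·5880=63987 | T(11,8)=5880+8·750=11880
i=12: T(12,7)=179487+7·63987=627396 | T(12,8)=63987+8·11880=159027
i=13: T(13,8)=627396+8·159027=1899612
Read S(13,8) = 1899612.

1899612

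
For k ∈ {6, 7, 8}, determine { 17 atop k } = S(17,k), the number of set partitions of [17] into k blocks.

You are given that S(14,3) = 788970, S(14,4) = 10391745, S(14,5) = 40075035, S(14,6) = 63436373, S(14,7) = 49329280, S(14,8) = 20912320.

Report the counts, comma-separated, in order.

[15] T[15,4]:4*10391745+788970=42355950 · T[15,5]:5*40075035+10391745=210766920 · T[15,6]:6*63436373+40075035=420693273 · T[15,7]:7*49329280+63436373=408741333 · T[15,8]:8*20912320+49329280=216627840
[16] T[16,5]:5*210766920+42355950=1096190550 · T[16,6]:6*420693273+210766920=2734926558 · T[16,7]:7*408741333+420693273=3281882604 · T[16,8]:8*216627840+408741333=2141764053
[17] T[17,6]:6*2734926558+1096190550=17505749898 · T[17,7]:7*3281882604+2734926558=25708104786 · T[17,8]:8*2141764053+3281882604=20415995028
Read S(17,6) = 17505749898, S(17,7) = 25708104786, S(17,8) = 20415995028.

17505749898, 25708104786, 20415995028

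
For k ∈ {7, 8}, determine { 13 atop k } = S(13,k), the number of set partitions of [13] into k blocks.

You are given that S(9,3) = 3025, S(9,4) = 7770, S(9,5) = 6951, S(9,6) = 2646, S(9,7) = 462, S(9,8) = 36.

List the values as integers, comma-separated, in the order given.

5715424, 1899612

row 10: T[10][4]=4·7770+3025=34105  T[10][5]=5·6951+7770=42525  T[10][6]=6·2646+6951=22827  T[10][7]=7·462+2646=5880  T[10][8]=8·36+462=750
row 11: T[11][5]=5·42525+34105=246730  T[11][6]=6·22827+42525=179487  T[11][7]=7·5880+22827=63987  T[11][8]=8·750+5880=11880
row 12: T[12][6]=6·179487+246730=1323652  T[12][7]=7·63987+179487=627396  T[12][8]=8·11880+63987=159027
row 13: T[13][7]=7·627396+1323652=5715424  T[13][8]=8·159027+627396=1899612
Read S(13,7) = 5715424, S(13,8) = 1899612.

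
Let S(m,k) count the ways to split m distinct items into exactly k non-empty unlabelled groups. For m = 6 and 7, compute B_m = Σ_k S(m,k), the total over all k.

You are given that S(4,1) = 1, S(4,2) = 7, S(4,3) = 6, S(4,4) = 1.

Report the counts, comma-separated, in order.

203, 877

row 5: T[5][1]=1·1+0=1  T[5][2]=2·7+1=15  T[5][3]=3·6+7=25  T[5][4]=4·1+6=10  T[5][5]=5·0+1=1
row 6: T[6][1]=1·1+0=1  T[6][2]=2·15+1=31  T[6][3]=3·25+15=90  T[6][4]=4·10+25=65  T[6][5]=5·1+10=15  T[6][6]=6·0+1=1
row 7: T[7][1]=1·1+0=1  T[7][2]=2·31+1=63  T[7][3]=3·90+31=301  T[7][4]=4·65+90=350  T[7][5]=5·15+65=140  T[7][6]=6·1+15=21  T[7][7]=7·0+1=1
B_6 = ΣS(6,k) = 1+31+90+65+15+1 = 203
B_7 = ΣS(7,k) = 1+63+301+350+140+21+1 = 877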